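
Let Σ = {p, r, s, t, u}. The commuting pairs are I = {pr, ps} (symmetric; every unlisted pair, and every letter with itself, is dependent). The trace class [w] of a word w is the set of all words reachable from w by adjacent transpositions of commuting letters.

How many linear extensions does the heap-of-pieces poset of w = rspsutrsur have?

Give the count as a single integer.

4

drop 0:r onto floor
drop 1:s onto {0:r}
drop 2:p onto floor
drop 3:s onto {1:s}
drop 4:u onto {2:p, 3:s}
drop 5:t onto {4:u}
drop 6:r onto {5:t}
drop 7:s onto {6:r}
drop 8:u onto {7:s}
drop 9:r onto {8:u}
ground layer = {0:r, 2:p}
drop-orders for the pieces not yet dropped (sum over which currently-grounded one goes next):
  1 to go: {9} 1
  2 to go: {8,9} 1
  3 to go: {7,8,9} 1
  4 to go: {6,7,8,9} 1
  5 to go: {5,6,7,8,9} 1
  6 to go: {4,5,6,7,8,9} 1
  7 to go: {2,4,5,6,7,8,9} 1  {3,4,5,6,7,8,9} 1
  8 to go: {1,3,4,5,6,7,8,9} 1  {2,3,4,5,6,7,8,9} 2
  if 0:r drops first: 3 orders
  if 2:p drops first: 1 orders
heap linearizations: 4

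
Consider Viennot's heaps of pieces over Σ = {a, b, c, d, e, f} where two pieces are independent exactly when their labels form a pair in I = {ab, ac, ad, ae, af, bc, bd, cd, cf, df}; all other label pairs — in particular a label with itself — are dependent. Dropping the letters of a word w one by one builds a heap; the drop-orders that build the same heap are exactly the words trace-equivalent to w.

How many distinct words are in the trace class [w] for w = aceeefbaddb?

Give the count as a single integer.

#0=a has no predecessor
#1=c has no predecessor
#2=e depends on [1:c]
#3=e depends on [2:e]
#4=e depends on [3:e]
#5=f depends on [4:e]
#6=b depends on [5:f]
#7=a depends on [0:a]
#8=d depends on [4:e]
#9=d depends on [8:d]
#10=b depends on [6:b]
sources: [0:a, 1:c]
N(rest) = Σ N(rest − s) over sources s of rest; N(one piece) = 1:
  size 1 → [7]=1  [9]=1  [10]=1
  size 2 → [0,7]=1  [6,10]=1  [7,9]=2  [7,10]=2  [8,9]=1  [9,10]=2
  size 3 → [0,7,9]=3  [0,7,10]=3  [5,6,10]=1  [6,7,10]=3  [6,9,10]=3  [7,8,9]=3  [7,9,10]=6  [8,9,10]=3
  size 4 → [0,6,7,10]=6  [0,7,8,9]=6  [0,7,9,10]=12  [5,6,7,10]=4  [5,6,9,10]=4  [6,7,9,10]=12  [6,8,9,10]=6  [7,8,9,10]=12
  size 5 → [0,5,6,7,10]=10  [0,6,7,9,10]=30  [0,7,8,9,10]=30  [5,6,7,9,10]=20  [5,6,8,9,10]=10  [6,7,8,9,10]=30
  size 6 → [0,5,6,7,9,10]=60  [0,6,7,8,9,10]=90  [4,5,6,8,9,10]=10  [5,6,7,8,9,10]=60
  size 7 → [0,5,6,7,8,9,10]=210  [3,4,5,6,8,9,10]=10  [4,5,6,7,8,9,10]=70
  size 8 → [0,4,5,6,7,8,9,10]=280  [2,3,4,5,6,8,9,10]=10  [3,4,5,6,7,8,9,10]=80
  size 9 → [0,3,4,5,6,7,8,9,10]=360  [1,2,3,4,5,6,8,9,10]=10  [2,3,4,5,6,7,8,9,10]=90
  first=0(a) contributes 100
  first=1(c) contributes 450
|[w]| = 550

550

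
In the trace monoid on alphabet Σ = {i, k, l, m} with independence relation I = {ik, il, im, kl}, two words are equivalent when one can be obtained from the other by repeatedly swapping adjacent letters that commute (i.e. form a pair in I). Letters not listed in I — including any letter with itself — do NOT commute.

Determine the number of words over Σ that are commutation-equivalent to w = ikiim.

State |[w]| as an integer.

10

drop 0:i onto floor
drop 1:k onto floor
drop 2:i onto {0:i}
drop 3:i onto {2:i}
drop 4:m onto {1:k}
ground layer = {0:i, 1:k}
drop-orders for the pieces not yet dropped (sum over which currently-grounded one goes next):
  1 to go: {3} 1  {4} 1
  2 to go: {1,4} 1  {2,3} 1  {3,4} 2
  3 to go: {0,2,3} 1  {1,3,4} 3  {2,3,4} 3
  if 0:i drops first: 6 orders
  if 1:k drops first: 4 orders
heap linearizations: 10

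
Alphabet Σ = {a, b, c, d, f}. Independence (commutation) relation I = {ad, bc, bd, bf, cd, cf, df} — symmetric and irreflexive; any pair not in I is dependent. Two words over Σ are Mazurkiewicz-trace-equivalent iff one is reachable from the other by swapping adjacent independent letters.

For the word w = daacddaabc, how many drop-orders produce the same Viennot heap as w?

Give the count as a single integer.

240

piece 0:d — minimal
piece 1:a — minimal
piece 2:a rests on {1:a}
piece 3:c rests on {2:a}
piece 4:d rests on {0:d}
piece 5:d rests on {4:d}
piece 6:a rests on {3:c}
piece 7:a rests on {6:a}
piece 8:b rests on {7:a}
piece 9:c rests on {7:a}
minimal pieces: {0:d, 1:a}
ways to finish when only these pieces remain (= sum over removing one remaining piece with nothing left below it):
  1 left: {5}→1  {8}→1  {9}→1
  2 left: {4,5}→1  {5,8}→2  {5,9}→2  {8,9}→2
  3 left: {0,4,5}→1  {4,5,8}→3  {4,5,9}→3  {5,8,9}→6  {7,8,9}→2
  4 left: {0,4,5,8}→4  {0,4,5,9}→4  {4,5,8,9}→12  {5,7,8,9}→8  {6,7,8,9}→2
  5 left: {0,4,5,8,9}→20  {3,6,7,8,9}→2  {4,5,7,8,9}→20  {5,6,7,8,9}→10
  6 left: {0,4,5,7,8,9}→40  {2,3,6,7,8,9}→2  {3,5,6,7,8,9}→12  {4,5,6,7,8,9}→30
  7 left: {0,4,5,6,7,8,9}→70  {1,2,3,6,7,8,9}→2  {2,3,5,6,7,8,9}→14  {3,4,5,6,7,8,9}→42
  8 left: {0,3,4,5,6,7,8,9}→112  {1,2,3,5,6,7,8,9}→16  {2,3,4,5,6,7,8,9}→56
  placing 0:d first → 72 extensions
  placing 1:a first → 168 extensions
total linear extensions = 240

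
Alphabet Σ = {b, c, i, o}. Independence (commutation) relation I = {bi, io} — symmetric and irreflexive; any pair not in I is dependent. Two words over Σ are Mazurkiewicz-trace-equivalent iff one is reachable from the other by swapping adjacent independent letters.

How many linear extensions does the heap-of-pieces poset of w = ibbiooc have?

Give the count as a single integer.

0(i) covers ∅
1(b) covers ∅
2(b) covers 1:b
3(i) covers 0:i
4(o) covers 2:b
5(o) covers 4:o
6(c) covers 3:i, 5:o
floor of heap: 0:i, 1:b
completions by unplaced set U, small U first (add the entries for U minus each lowest piece of U):
  |U|=1: {6}:1
  |U|=2: {3,6}:1  {5,6}:1
  |U|=3: {0,3,6}:1  {3,5,6}:2  {4,5,6}:1
  |U|=4: {0,3,5,6}:3  {2,4,5,6}:1  {3,4,5,6}:3
  |U|=5: {0,3,4,5,6}:6  {1,2,4,5,6}:1  {2,3,4,5,6}:4
  start at 0(i): 5
  start at 1(b): 10
sum over floor = 15

15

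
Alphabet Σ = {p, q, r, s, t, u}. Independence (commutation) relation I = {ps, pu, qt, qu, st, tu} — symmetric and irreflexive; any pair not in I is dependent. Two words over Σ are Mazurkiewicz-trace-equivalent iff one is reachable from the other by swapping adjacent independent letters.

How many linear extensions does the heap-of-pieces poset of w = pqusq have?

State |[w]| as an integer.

3

0(p) covers ∅
1(q) covers 0:p
2(u) covers ∅
3(s) covers 1:q, 2:u
4(q) covers 3:s
floor of heap: 0:p, 2:u
completions by unplaced set U, small U first (add the entries for U minus each lowest piece of U):
  |U|=1: {4}:1
  |U|=2: {3,4}:1
  |U|=3: {1,3,4}:1  {2,3,4}:1
  start at 0(p): 2
  start at 2(u): 1
sum over floor = 3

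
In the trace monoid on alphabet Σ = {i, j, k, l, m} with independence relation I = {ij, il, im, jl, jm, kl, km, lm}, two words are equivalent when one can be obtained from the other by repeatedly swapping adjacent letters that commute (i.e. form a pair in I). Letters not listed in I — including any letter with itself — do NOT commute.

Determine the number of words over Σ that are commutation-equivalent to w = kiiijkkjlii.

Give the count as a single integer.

132

0(k) covers ∅
1(i) covers 0:k
2(i) covers 1:i
3(i) covers 2:i
4(j) covers 0:k
5(k) covers 3:i, 4:j
6(k) covers 5:k
7(j) covers 6:k
8(l) covers ∅
9(i) covers 6:k
10(i) covers 9:i
floor of heap: 0:k, 8:l
completions by unplaced set U, small U first (add the entries for U minus each lowest piece of U):
  |U|=1: {7}:1  {8}:1  {10}:1
  |U|=2: {7,8}:2  {7,10}:2  {8,10}:2  {9,10}:1
  |U|=3: {7,8,10}:6  {7,9,10}:3  {8,9,10}:3
  |U|=4: {6,7,9,10}:3  {7,8,9,10}:12
  |U|=5: {5,6,7,9,10}:3  {6,7,8,9,10}:15
  |U|=6: {3,5,6,7,9,10}:3  {4,5,6,7,9,10}:3  {5,6,7,8,9,10}:18
  |U|=7: {2,3,5,6,7,9,10}:3  {3,4,5,6,7,9,10}:6  {3,5,6,7,8,9,10}:21  {4,5,6,7,8,9,10}:21
  |U|=8: {1,2,3,5,6,7,9,10}:3  {2,3,4,5,6,7,9,10}:9  {2,3,5,6,7,8,9,10}:24  {3,4,5,6,7,8,9,10}:48
  |U|=9: {1,2,3,4,5,6,7,9,10}:12  {1,2,3,5,6,7,8,9,10}:27  {2,3,4,5,6,7,8,9,10}:81
  start at 0(k): 120
  start at 8(l): 12
sum over floor = 132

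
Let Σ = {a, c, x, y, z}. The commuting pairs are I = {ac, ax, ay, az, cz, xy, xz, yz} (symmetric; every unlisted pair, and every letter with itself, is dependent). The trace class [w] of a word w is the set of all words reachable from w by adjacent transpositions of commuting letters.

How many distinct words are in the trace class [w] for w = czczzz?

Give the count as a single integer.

15

#0=c has no predecessor
#1=z has no predecessor
#2=c depends on [0:c]
#3=z depends on [1:z]
#4=z depends on [3:z]
#5=z depends on [4:z]
sources: [0:c, 1:z]
N(rest) = Σ N(rest − s) over sources s of rest; N(one piece) = 1:
  size 1 → [2]=1  [5]=1
  size 2 → [0,2]=1  [2,5]=2  [4,5]=1
  size 3 → [0,2,5]=3  [2,4,5]=3  [3,4,5]=1
  size 4 → [0,2,4,5]=6  [1,3,4,5]=1  [2,3,4,5]=4
  first=0(c) contributes 5
  first=1(z) contributes 10
|[w]| = 15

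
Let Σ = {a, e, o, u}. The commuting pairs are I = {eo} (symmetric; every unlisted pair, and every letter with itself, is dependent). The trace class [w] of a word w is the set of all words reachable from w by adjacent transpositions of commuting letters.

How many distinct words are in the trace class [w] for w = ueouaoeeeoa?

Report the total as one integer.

20

drop 0:u onto floor
drop 1:e onto {0:u}
drop 2:o onto {0:u}
drop 3:u onto {1:e, 2:o}
drop 4:a onto {3:u}
drop 5:o onto {4:a}
drop 6:e onto {4:a}
drop 7:e onto {6:e}
drop 8:e onto {7:e}
drop 9:o onto {5:o}
drop 10:a onto {8:e, 9:o}
ground layer = {0:u}
drop-orders for the pieces not yet dropped (sum over which currently-grounded one goes next):
  1 to go: {10} 1
  2 to go: {8,10} 1  {9,10} 1
  3 to go: {5,9,10} 1  {7,8,10} 1  {8,9,10} 2
  4 to go: {5,8,9,10} 3  {6,7,8,10} 1  {7,8,9,10} 3
  5 to go: {5,7,8,9,10} 6  {6,7,8,9,10} 4
  6 to go: {5,6,7,8,9,10} 10
  7 to go: {4,5,6,7,8,9,10} 10
  8 to go: {3,4,5,6,7,8,9,10} 10
  9 to go: {1,3,4,5,6,7,8,9,10} 10  {2,3,4,5,6,7,8,9,10} 10
  if 0:u drops first: 20 orders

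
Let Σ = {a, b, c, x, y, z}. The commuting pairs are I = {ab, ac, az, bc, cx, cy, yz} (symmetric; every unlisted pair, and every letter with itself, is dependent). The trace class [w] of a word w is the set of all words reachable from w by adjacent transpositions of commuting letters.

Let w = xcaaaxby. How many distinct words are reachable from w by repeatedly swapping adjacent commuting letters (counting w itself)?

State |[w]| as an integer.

#0=x has no predecessor
#1=c has no predecessor
#2=a depends on [0:x]
#3=a depends on [2:a]
#4=a depends on [3:a]
#5=x depends on [4:a]
#6=b depends on [5:x]
#7=y depends on [6:b]
sources: [0:x, 1:c]
N(rest) = Σ N(rest − s) over sources s of rest; N(one piece) = 1:
  size 1 → [1]=1  [7]=1
  size 2 → [1,7]=2  [6,7]=1
  size 3 → [1,6,7]=3  [5,6,7]=1
  size 4 → [1,5,6,7]=4  [4,5,6,7]=1
  size 5 → [1,4,5,6,7]=5  [3,4,5,6,7]=1
  size 6 → [1,3,4,5,6,7]=6  [2,3,4,5,6,7]=1
  first=0(x) contributes 7
  first=1(c) contributes 1
|[w]| = 8

8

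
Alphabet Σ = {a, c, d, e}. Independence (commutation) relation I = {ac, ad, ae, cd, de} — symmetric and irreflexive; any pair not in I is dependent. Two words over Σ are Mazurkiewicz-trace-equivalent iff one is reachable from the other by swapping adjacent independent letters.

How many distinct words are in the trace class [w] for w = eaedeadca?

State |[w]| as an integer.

1260

0(e) covers ∅
1(a) covers ∅
2(e) covers 0:e
3(d) covers ∅
4(e) covers 2:e
5(a) covers 1:a
6(d) covers 3:d
7(c) covers 4:e
8(a) covers 5:a
floor of heap: 0:e, 1:a, 3:d
completions by unplaced set U, small U first (add the entries for U minus each lowest piece of U):
  |U|=1: {6}:1  {7}:1  {8}:1
  |U|=2: {3,6}:1  {4,7}:1  {5,8}:1  {6,7}:2  {6,8}:2  {7,8}:2
  |U|=3: {1,5,8}:1  {2,4,7}:1  {3,6,7}:3  {3,6,8}:3  {4,6,7}:3  {4,7,8}:3  {5,6,8}:3  {5,7,8}:3  {6,7,8}:6
  |U|=4: {0,2,4,7}:1  {1,5,6,8}:4  {1,5,7,8}:4  {2,4,6,7}:4  {2,4,7,8}:4  {3,4,6,7}:6  {3,5,6,8}:6  {3,6,7,8}:12  {4,5,7,8}:6  {4,6,7,8}:12  {5,6,7,8}:12
  |U|=5: {0,2,4,6,7}:5  {0,2,4,7,8}:5  {1,3,5,6,8}:10  {1,4,5,7,8}:10  {1,5,6,7,8}:20  {2,3,4,6,7}:10  {2,4,5,7,8}:10  {2,4,6,7,8}:20  {3,4,6,7,8}:30  {3,5,6,7,8}:30  {4,5,6,7,8}:30
  |U|=6: {0,2,3,4,6,7}:15  {0,2,4,5,7,8}:15  {0,2,4,6,7,8}:30  {1,2,4,5,7,8}:20  {1,3,5,6,7,8}:60  {1,4,5,6,7,8}:60  {2,3,4,6,7,8}:60  {2,4,5,6,7,8}:60  {3,4,5,6,7,8}:90
  |U|=7: {0,1,2,4,5,7,8}:35  {0,2,3,4,6,7,8}:105  {0,2,4,5,6,7,8}:105  {1,2,4,5,6,7,8}:140  {1,3,4,5,6,7,8}:210  {2,3,4,5,6,7,8}:210
  start at 0(e): 560
  start at 1(a): 420
  start at 3(d): 280
sum over floor = 1260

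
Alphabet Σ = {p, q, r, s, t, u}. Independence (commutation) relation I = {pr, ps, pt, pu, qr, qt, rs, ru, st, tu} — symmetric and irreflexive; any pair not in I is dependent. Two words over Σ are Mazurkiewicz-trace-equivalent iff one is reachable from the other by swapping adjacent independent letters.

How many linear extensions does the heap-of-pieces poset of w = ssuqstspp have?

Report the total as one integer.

54

piece 0:s — minimal
piece 1:s rests on {0:s}
piece 2:u rests on {1:s}
piece 3:q rests on {2:u}
piece 4:s rests on {3:q}
piece 5:t — minimal
piece 6:s rests on {4:s}
piece 7:p rests on {3:q}
piece 8:p rests on {7:p}
minimal pieces: {0:s, 5:t}
ways to finish when only these pieces remain (= sum over removing one remaining piece with nothing left below it):
  1 left: {5}→1  {6}→1  {8}→1
  2 left: {4,6}→1  {5,6}→2  {5,8}→2  {6,8}→2  {7,8}→1
  3 left: {4,5,6}→3  {4,6,8}→3  {5,6,8}→6  {5,7,8}→3  {6,7,8}→3
  4 left: {4,5,6,8}→12  {4,6,7,8}→6  {5,6,7,8}→12
  5 left: {3,4,6,7,8}→6  {4,5,6,7,8}→30
  6 left: {2,3,4,6,7,8}→6  {3,4,5,6,7,8}→36
  7 left: {1,2,3,4,6,7,8}→6  {2,3,4,5,6,7,8}→42
  placing 0:s first → 48 extensions
  placing 5:t first → 6 extensions
total linear extensions = 54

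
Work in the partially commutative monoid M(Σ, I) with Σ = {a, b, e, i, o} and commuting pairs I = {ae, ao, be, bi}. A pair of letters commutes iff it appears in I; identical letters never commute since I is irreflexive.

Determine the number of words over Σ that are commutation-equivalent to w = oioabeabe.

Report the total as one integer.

drop 0:o onto floor
drop 1:i onto {0:o}
drop 2:o onto {1:i}
drop 3:a onto {1:i}
drop 4:b onto {2:o, 3:a}
drop 5:e onto {2:o}
drop 6:a onto {4:b}
drop 7:b onto {6:a}
drop 8:e onto {5:e}
ground layer = {0:o}
drop-orders for the pieces not yet dropped (sum over which currently-grounded one goes next):
  1 to go: {7} 1  {8} 1
  2 to go: {5,8} 1  {6,7} 1  {7,8} 2
  3 to go: {4,6,7} 1  {5,7,8} 3  {6,7,8} 3
  4 to go: {3,4,6,7} 1  {4,6,7,8} 4  {5,6,7,8} 6
  5 to go: {3,4,6,7,8} 5  {4,5,6,7,8} 10
  6 to go: {2,4,5,6,7,8} 10  {3,4,5,6,7,8} 15
  7 to go: {2,3,4,5,6,7,8} 25
  if 0:o drops first: 25 orders

25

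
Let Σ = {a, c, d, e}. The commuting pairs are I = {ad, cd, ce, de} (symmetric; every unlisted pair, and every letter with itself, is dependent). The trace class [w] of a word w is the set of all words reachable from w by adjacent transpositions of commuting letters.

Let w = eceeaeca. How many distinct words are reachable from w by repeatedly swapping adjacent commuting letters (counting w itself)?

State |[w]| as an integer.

8

drop 0:e onto floor
drop 1:c onto floor
drop 2:e onto {0:e}
drop 3:e onto {2:e}
drop 4:a onto {1:c, 3:e}
drop 5:e onto {4:a}
drop 6:c onto {4:a}
drop 7:a onto {5:e, 6:c}
ground layer = {0:e, 1:c}
drop-orders for the pieces not yet dropped (sum over which currently-grounded one goes next):
  1 to go: {7} 1
  2 to go: {5,7} 1  {6,7} 1
  3 to go: {5,6,7} 2
  4 to go: {4,5,6,7} 2
  5 to go: {1,4,5,6,7} 2  {3,4,5,6,7} 2
  6 to go: {1,3,4,5,6,7} 4  {2,3,4,5,6,7} 2
  if 0:e drops first: 6 orders
  if 1:c drops first: 2 orders
heap linearizations: 8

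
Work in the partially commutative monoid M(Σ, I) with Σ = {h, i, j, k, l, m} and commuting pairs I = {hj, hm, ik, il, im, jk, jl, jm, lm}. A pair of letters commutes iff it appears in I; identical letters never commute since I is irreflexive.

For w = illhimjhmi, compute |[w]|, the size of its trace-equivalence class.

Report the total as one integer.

0(i) covers ∅
1(l) covers ∅
2(l) covers 1:l
3(h) covers 0:i, 2:l
4(i) covers 3:h
5(m) covers ∅
6(j) covers 4:i
7(h) covers 4:i
8(m) covers 5:m
9(i) covers 6:j, 7:h
floor of heap: 0:i, 1:l, 5:m
completions by unplaced set U, small U first (add the entries for U minus each lowest piece of U):
  |U|=1: {8}:1  {9}:1
  |U|=2: {5,8}:1  {6,9}:1  {7,9}:1  {8,9}:2
  |U|=3: {5,8,9}:3  {6,7,9}:2  {6,8,9}:3  {7,8,9}:3
  |U|=4: {4,6,7,9}:2  {5,6,8,9}:6  {5,7,8,9}:6  {6,7,8,9}:8
  |U|=5: {3,4,6,7,9}:2  {4,6,7,8,9}:10  {5,6,7,8,9}:20
  |U|=6: {0,3,4,6,7,9}:2  {2,3,4,6,7,9}:2  {3,4,6,7,8,9}:12  {4,5,6,7,8,9}:30
  |U|=7: {0,2,3,4,6,7,9}:4  {0,3,4,6,7,8,9}:14  {1,2,3,4,6,7,9}:2  {2,3,4,6,7,8,9}:14  {3,4,5,6,7,8,9}:42
  |U|=8: {0,1,2,3,4,6,7,9}:6  {0,2,3,4,6,7,8,9}:32  {0,3,4,5,6,7,8,9}:56  {1,2,3,4,6,7,8,9}:16  {2,3,4,5,6,7,8,9}:56
  start at 0(i): 72
  start at 1(l): 144
  start at 5(m): 54
sum over floor = 270

270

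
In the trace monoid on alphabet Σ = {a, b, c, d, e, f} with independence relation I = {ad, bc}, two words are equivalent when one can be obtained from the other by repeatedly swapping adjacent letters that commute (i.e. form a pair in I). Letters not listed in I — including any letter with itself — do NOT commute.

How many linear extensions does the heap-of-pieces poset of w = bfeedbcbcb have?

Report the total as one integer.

0(b) covers ∅
1(f) covers 0:b
2(e) covers 1:f
3(e) covers 2:e
4(d) covers 3:e
5(b) covers 4:d
6(c) covers 4:d
7(b) covers 5:b
8(c) covers 6:c
9(b) covers 7:b
floor of heap: 0:b
completions by unplaced set U, small U first (add the entries for U minus each lowest piece of U):
  |U|=1: {8}:1  {9}:1
  |U|=2: {6,8}:1  {7,9}:1  {8,9}:2
  |U|=3: {5,7,9}:1  {6,8,9}:3  {7,8,9}:3
  |U|=4: {5,7,8,9}:4  {6,7,8,9}:6
  |U|=5: {5,6,7,8,9}:10
  |U|=6: {4,5,6,7,8,9}:10
  |U|=7: {3,4,5,6,7,8,9}:10
  |U|=8: {2,3,4,5,6,7,8,9}:10
  start at 0(b): 10

10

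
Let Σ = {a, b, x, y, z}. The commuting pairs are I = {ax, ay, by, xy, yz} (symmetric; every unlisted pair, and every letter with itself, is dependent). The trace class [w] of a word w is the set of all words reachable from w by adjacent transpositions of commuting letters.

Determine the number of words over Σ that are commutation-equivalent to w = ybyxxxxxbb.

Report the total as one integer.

drop 0:y onto floor
drop 1:b onto floor
drop 2:y onto {0:y}
drop 3:x onto {1:b}
drop 4:x onto {3:x}
drop 5:x onto {4:x}
drop 6:x onto {5:x}
drop 7:x onto {6:x}
drop 8:b onto {7:x}
drop 9:b onto {8:b}
ground layer = {0:y, 1:b}
drop-orders for the pieces not yet dropped (sum over which currently-grounded one goes next):
  1 to go: {2} 1  {9} 1
  2 to go: {0,2} 1  {2,9} 2  {8,9} 1
  3 to go: {0,2,9} 3  {2,8,9} 3  {7,8,9} 1
  4 to go: {0,2,8,9} 6  {2,7,8,9} 4  {6,7,8,9} 1
  5 to go: {0,2,7,8,9} 10  {2,6,7,8,9} 5  {5,6,7,8,9} 1
  6 to go: {0,2,6,7,8,9} 15  {2,5,6,7,8,9} 6  {4,5,6,7,8,9} 1
  7 to go: {0,2,5,6,7,8,9} 21  {2,4,5,6,7,8,9} 7  {3,4,5,6,7,8,9} 1
  8 to go: {0,2,4,5,6,7,8,9} 28  {1,3,4,5,6,7,8,9} 1  {2,3,4,5,6,7,8,9} 8
  if 0:y drops first: 9 orders
  if 1:b drops first: 36 orders
heap linearizations: 45

45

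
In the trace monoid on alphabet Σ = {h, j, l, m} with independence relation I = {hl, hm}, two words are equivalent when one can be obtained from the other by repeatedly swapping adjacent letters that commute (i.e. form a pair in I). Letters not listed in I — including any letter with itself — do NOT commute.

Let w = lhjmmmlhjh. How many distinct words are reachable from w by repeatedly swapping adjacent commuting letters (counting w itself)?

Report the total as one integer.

10

0(l) covers ∅
1(h) covers ∅
2(j) covers 0:l, 1:h
3(m) covers 2:j
4(m) covers 3:m
5(m) covers 4:m
6(l) covers 5:m
7(h) covers 2:j
8(j) covers 6:l, 7:h
9(h) covers 8:j
floor of heap: 0:l, 1:h
completions by unplaced set U, small U first (add the entries for U minus each lowest piece of U):
  |U|=1: {9}:1
  |U|=2: {8,9}:1
  |U|=3: {6,8,9}:1  {7,8,9}:1
  |U|=4: {5,6,8,9}:1  {6,7,8,9}:2
  |U|=5: {4,5,6,8,9}:1  {5,6,7,8,9}:3
  |U|=6: {3,4,5,6,8,9}:1  {4,5,6,7,8,9}:4
  |U|=7: {3,4,5,6,7,8,9}:5
  |U|=8: {2,3,4,5,6,7,8,9}:5
  start at 0(l): 5
  start at 1(h): 5
sum over floor = 10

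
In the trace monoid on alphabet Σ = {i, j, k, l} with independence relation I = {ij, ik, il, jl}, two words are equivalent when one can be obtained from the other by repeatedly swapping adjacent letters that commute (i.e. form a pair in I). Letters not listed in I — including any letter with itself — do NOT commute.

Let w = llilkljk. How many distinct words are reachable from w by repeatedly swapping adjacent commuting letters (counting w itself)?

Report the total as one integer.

piece 0:l — minimal
piece 1:l rests on {0:l}
piece 2:i — minimal
piece 3:l rests on {1:l}
piece 4:k rests on {3:l}
piece 5:l rests on {4:k}
piece 6:j rests on {4:k}
piece 7:k rests on {5:l, 6:j}
minimal pieces: {0:l, 2:i}
ways to finish when only these pieces remain (= sum over removing one remaining piece with nothing left below it):
  1 left: {2}→1  {7}→1
  2 left: {2,7}→2  {5,7}→1  {6,7}→1
  3 left: {2,5,7}→3  {2,6,7}→3  {5,6,7}→2
  4 left: {2,5,6,7}→8  {4,5,6,7}→2
  5 left: {2,4,5,6,7}→10  {3,4,5,6,7}→2
  6 left: {1,3,4,5,6,7}→2  {2,3,4,5,6,7}→12
  placing 0:l first → 14 extensions
  placing 2:i first → 2 extensions
total linear extensions = 16

16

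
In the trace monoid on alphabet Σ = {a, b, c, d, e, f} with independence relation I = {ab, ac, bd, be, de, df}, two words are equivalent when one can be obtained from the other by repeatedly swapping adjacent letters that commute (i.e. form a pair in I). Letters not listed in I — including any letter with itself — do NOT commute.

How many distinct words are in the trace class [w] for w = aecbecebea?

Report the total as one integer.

piece 0:a — minimal
piece 1:e rests on {0:a}
piece 2:c rests on {1:e}
piece 3:b rests on {2:c}
piece 4:e rests on {2:c}
piece 5:c rests on {3:b, 4:e}
piece 6:e rests on {5:c}
piece 7:b rests on {5:c}
piece 8:e rests on {6:e}
piece 9:a rests on {8:e}
minimal pieces: {0:a}
ways to finish when only these pieces remain (= sum over removing one remaining piece with nothing left below it):
  1 left: {7}→1  {9}→1
  2 left: {7,9}→2  {8,9}→1
  3 left: {6,8,9}→1  {7,8,9}→3
  4 left: {6,7,8,9}→4
  5 left: {5,6,7,8,9}→4
  6 left: {3,5,6,7,8,9}→4  {4,5,6,7,8,9}→4
  7 left: {3,4,5,6,7,8,9}→8
  8 left: {2,3,4,5,6,7,8,9}→8
  placing 0:a first → 8 extensions

8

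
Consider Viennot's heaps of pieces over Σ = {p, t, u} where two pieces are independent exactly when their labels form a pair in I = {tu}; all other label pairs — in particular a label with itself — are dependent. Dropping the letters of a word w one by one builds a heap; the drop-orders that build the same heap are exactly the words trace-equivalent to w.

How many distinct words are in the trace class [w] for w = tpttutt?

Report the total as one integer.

#0=t has no predecessor
#1=p depends on [0:t]
#2=t depends on [1:p]
#3=t depends on [2:t]
#4=u depends on [1:p]
#5=t depends on [3:t]
#6=t depends on [5:t]
sources: [0:t]
N(rest) = Σ N(rest − s) over sources s of rest; N(one piece) = 1:
  size 1 → [4]=1  [6]=1
  size 2 → [4,6]=2  [5,6]=1
  size 3 → [3,5,6]=1  [4,5,6]=3
  size 4 → [2,3,5,6]=1  [3,4,5,6]=4
  size 5 → [2,3,4,5,6]=5
  first=0(t) contributes 5

5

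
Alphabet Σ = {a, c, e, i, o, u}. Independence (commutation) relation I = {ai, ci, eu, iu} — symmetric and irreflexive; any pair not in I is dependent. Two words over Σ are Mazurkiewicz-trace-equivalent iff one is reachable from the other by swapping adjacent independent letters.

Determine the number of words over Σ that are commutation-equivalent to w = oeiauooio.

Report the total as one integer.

3

piece 0:o — minimal
piece 1:e rests on {0:o}
piece 2:i rests on {1:e}
piece 3:a rests on {1:e}
piece 4:u rests on {3:a}
piece 5:o rests on {2:i, 4:u}
piece 6:o rests on {5:o}
piece 7:i rests on {6:o}
piece 8:o rests on {7:i}
minimal pieces: {0:o}
ways to finish when only these pieces remain (= sum over removing one remaining piece with nothing left below it):
  1 left: {8}→1
  2 left: {7,8}→1
  3 left: {6,7,8}→1
  4 left: {5,6,7,8}→1
  5 left: {2,5,6,7,8}→1  {4,5,6,7,8}→1
  6 left: {2,4,5,6,7,8}→2  {3,4,5,6,7,8}→1
  7 left: {2,3,4,5,6,7,8}→3
  placing 0:o first → 3 extensions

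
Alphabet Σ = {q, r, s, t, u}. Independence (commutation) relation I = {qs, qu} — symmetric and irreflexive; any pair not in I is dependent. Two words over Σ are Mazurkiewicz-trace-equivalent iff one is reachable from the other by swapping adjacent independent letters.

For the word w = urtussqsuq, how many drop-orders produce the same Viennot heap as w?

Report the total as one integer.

piece 0:u — minimal
piece 1:r rests on {0:u}
piece 2:t rests on {1:r}
piece 3:u rests on {2:t}
piece 4:s rests on {3:u}
piece 5:s rests on {4:s}
piece 6:q rests on {2:t}
piece 7:s rests on {5:s}
piece 8:u rests on {7:s}
piece 9:q rests on {6:q}
minimal pieces: {0:u}
ways to finish when only these pieces remain (= sum over removing one remaining piece with nothing left below it):
  1 left: {8}→1  {9}→1
  2 left: {6,9}→1  {7,8}→1  {8,9}→2
  3 left: {5,7,8}→1  {6,8,9}→3  {7,8,9}→3
  4 left: {4,5,7,8}→1  {5,7,8,9}→4  {6,7,8,9}→6
  5 left: {3,4,5,7,8}→1  {4,5,7,8,9}→5  {5,6,7,8,9}→10
  6 left: {3,4,5,7,8,9}→6  {4,5,6,7,8,9}→15
  7 left: {3,4,5,6,7,8,9}→21
  8 left: {2,3,4,5,6,7,8,9}→21
  placing 0:u first → 21 extensions

21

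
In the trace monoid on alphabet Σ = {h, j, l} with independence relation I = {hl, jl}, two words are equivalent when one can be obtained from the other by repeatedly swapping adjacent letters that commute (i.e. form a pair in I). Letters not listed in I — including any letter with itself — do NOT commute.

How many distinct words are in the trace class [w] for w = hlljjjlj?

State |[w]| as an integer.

0(h) covers ∅
1(l) covers ∅
2(l) covers 1:l
3(j) covers 0:h
4(j) covers 3:j
5(j) covers 4:j
6(l) covers 2:l
7(j) covers 5:j
floor of heap: 0:h, 1:l
completions by unplaced set U, small U first (add the entries for U minus each lowest piece of U):
  |U|=1: {6}:1  {7}:1
  |U|=2: {2,6}:1  {5,7}:1  {6,7}:2
  |U|=3: {1,2,6}:1  {2,6,7}:3  {4,5,7}:1  {5,6,7}:3
  |U|=4: {1,2,6,7}:4  {2,5,6,7}:6  {3,4,5,7}:1  {4,5,6,7}:4
  |U|=5: {0,3,4,5,7}:1  {1,2,5,6,7}:10  {2,4,5,6,7}:10  {3,4,5,6,7}:5
  |U|=6: {0,3,4,5,6,7}:6  {1,2,4,5,6,7}:20  {2,3,4,5,6,7}:15
  start at 0(h): 35
  start at 1(l): 21
sum over floor = 56

56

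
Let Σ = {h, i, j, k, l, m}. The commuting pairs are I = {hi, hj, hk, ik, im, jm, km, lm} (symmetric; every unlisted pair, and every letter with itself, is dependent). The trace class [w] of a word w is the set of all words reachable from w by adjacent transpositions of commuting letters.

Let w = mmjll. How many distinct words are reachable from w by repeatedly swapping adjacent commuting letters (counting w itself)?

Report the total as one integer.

10

0(m) covers ∅
1(m) covers 0:m
2(j) covers ∅
3(l) covers 2:j
4(l) covers 3:l
floor of heap: 0:m, 2:j
completions by unplaced set U, small U first (add the entries for U minus each lowest piece of U):
  |U|=1: {1}:1  {4}:1
  |U|=2: {0,1}:1  {1,4}:2  {3,4}:1
  |U|=3: {0,1,4}:3  {1,3,4}:3  {2,3,4}:1
  start at 0(m): 4
  start at 2(j): 6
sum over floor = 10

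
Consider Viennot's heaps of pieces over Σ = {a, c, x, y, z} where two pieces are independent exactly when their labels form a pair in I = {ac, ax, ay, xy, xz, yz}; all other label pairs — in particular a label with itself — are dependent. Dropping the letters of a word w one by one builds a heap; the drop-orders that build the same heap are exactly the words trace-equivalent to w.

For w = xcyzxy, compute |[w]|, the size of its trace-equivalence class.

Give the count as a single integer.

0(x) covers ∅
1(c) covers 0:x
2(y) covers 1:c
3(z) covers 1:c
4(x) covers 1:c
5(y) covers 2:y
floor of heap: 0:x
completions by unplaced set U, small U first (add the entries for U minus each lowest piece of U):
  |U|=1: {3}:1  {4}:1  {5}:1
  |U|=2: {2,5}:1  {3,4}:2  {3,5}:2  {4,5}:2
  |U|=3: {2,3,5}:3  {2,4,5}:3  {3,4,5}:6
  |U|=4: {2,3,4,5}:12
  start at 0(x): 12

12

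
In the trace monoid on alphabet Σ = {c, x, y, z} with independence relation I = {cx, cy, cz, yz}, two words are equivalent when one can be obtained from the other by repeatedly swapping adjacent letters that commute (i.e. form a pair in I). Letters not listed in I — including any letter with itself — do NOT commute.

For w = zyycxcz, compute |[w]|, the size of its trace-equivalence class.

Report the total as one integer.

drop 0:z onto floor
drop 1:y onto floor
drop 2:y onto {1:y}
drop 3:c onto floor
drop 4:x onto {0:z, 2:y}
drop 5:c onto {3:c}
drop 6:z onto {4:x}
ground layer = {0:z, 1:y, 3:c}
drop-orders for the pieces not yet dropped (sum over which currently-grounded one goes next):
  1 to go: {5} 1  {6} 1
  2 to go: {3,5} 1  {4,6} 1  {5,6} 2
  3 to go: {0,4,6} 1  {2,4,6} 1  {3,5,6} 3  {4,5,6} 3
  4 to go: {0,2,4,6} 2  {0,4,5,6} 4  {1,2,4,6} 1  {2,4,5,6} 4  {3,4,5,6} 6
  5 to go: {0,1,2,4,6} 3  {0,2,4,5,6} 10  {0,3,4,5,6} 10  {1,2,4,5,6} 5  {2,3,4,5,6} 10
  if 0:z drops first: 15 orders
  if 1:y drops first: 30 orders
  if 3:c drops first: 18 orders
heap linearizations: 63

63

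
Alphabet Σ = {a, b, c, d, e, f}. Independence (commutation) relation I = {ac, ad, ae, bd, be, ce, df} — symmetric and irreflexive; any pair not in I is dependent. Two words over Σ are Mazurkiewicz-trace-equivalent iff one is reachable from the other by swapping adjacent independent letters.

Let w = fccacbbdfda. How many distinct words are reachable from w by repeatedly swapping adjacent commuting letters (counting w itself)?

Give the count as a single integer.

#0=f has no predecessor
#1=c depends on [0:f]
#2=c depends on [1:c]
#3=a depends on [0:f]
#4=c depends on [2:c]
#5=b depends on [3:a, 4:c]
#6=b depends on [5:b]
#7=d depends on [4:c]
#8=f depends on [6:b]
#9=d depends on [7:d]
#10=a depends on [8:f]
sources: [0:f]
N(rest) = Σ N(rest − s) over sources s of rest; N(one piece) = 1:
  size 1 → [9]=1  [10]=1
  size 2 → [7,9]=1  [8,10]=1  [9,10]=2
  size 3 → [6,8,10]=1  [7,9,10]=3  [8,9,10]=3
  size 4 → [5,6,8,10]=1  [6,8,9,10]=4  [7,8,9,10]=6
  size 5 → [3,5,6,8,10]=1  [5,6,8,9,10]=5  [6,7,8,9,10]=10
  size 6 → [3,5,6,8,9,10]=6  [5,6,7,8,9,10]=15
  size 7 → [3,5,6,7,8,9,10]=21  [4,5,6,7,8,9,10]=15
  size 8 → [2,4,5,6,7,8,9,10]=15  [3,4,5,6,7,8,9,10]=36
  size 9 → [1,2,4,5,6,7,8,9,10]=15  [2,3,4,5,6,7,8,9,10]=51
  first=0(f) contributes 66

66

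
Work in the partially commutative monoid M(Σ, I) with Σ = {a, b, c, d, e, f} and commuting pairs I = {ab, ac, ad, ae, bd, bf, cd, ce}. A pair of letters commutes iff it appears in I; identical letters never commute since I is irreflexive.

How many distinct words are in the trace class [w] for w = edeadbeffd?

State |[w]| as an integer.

#0=e has no predecessor
#1=d depends on [0:e]
#2=e depends on [1:d]
#3=a has no predecessor
#4=d depends on [2:e]
#5=b depends on [2:e]
#6=e depends on [4:d, 5:b]
#7=f depends on [3:a, 6:e]
#8=f depends on [7:f]
#9=d depends on [8:f]
sources: [0:e, 3:a]
N(rest) = Σ N(rest − s) over sources s of rest; N(one piece) = 1:
  size 1 → [9]=1
  size 2 → [8,9]=1
  size 3 → [7,8,9]=1
  size 4 → [3,7,8,9]=1  [6,7,8,9]=1
  size 5 → [3,6,7,8,9]=2  [4,6,7,8,9]=1  [5,6,7,8,9]=1
  size 6 → [3,4,6,7,8,9]=3  [3,5,6,7,8,9]=3  [4,5,6,7,8,9]=2
  size 7 → [2,4,5,6,7,8,9]=2  [3,4,5,6,7,8,9]=8
  size 8 → [1,2,4,5,6,7,8,9]=2  [2,3,4,5,6,7,8,9]=10
  first=0(e) contributes 12
  first=3(a) contributes 2
|[w]| = 14

14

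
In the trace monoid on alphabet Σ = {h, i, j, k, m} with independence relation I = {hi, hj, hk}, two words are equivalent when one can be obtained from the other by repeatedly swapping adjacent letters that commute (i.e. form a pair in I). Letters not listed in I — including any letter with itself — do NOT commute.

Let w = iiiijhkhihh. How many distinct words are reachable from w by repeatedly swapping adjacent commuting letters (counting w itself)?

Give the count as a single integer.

330

0(i) covers ∅
1(i) covers 0:i
2(i) covers 1:i
3(i) covers 2:i
4(j) covers 3:i
5(h) covers ∅
6(k) covers 4:j
7(h) covers 5:h
8(i) covers 6:k
9(h) covers 7:h
10(h) covers 9:h
floor of heap: 0:i, 5:h
completions by unplaced set U, small U first (add the entries for U minus each lowest piece of U):
  |U|=1: {8}:1  {10}:1
  |U|=2: {6,8}:1  {8,10}:2  {9,10}:1
  |U|=3: {4,6,8}:1  {6,8,10}:3  {7,9,10}:1  {8,9,10}:3
  |U|=4: {3,4,6,8}:1  {4,6,8,10}:4  {5,7,9,10}:1  {6,8,9,10}:6  {7,8,9,10}:4
  |U|=5: {2,3,4,6,8}:1  {3,4,6,8,10}:5  {4,6,8,9,10}:10  {5,7,8,9,10}:5  {6,7,8,9,10}:10
  |U|=6: {1,2,3,4,6,8}:1  {2,3,4,6,8,10}:6  {3,4,6,8,9,10}:15  {4,6,7,8,9,10}:20  {5,6,7,8,9,10}:15
  |U|=7: {0,1,2,3,4,6,8}:1  {1,2,3,4,6,8,10}:7  {2,3,4,6,8,9,10}:21  {3,4,6,7,8,9,10}:35  {4,5,6,7,8,9,10}:35
  |U|=8: {0,1,2,3,4,6,8,10}:8  {1,2,3,4,6,8,9,10}:28  {2,3,4,6,7,8,9,10}:56  {3,4,5,6,7,8,9,10}:70
  |U|=9: {0,1,2,3,4,6,8,9,10}:36  {1,2,3,4,6,7,8,9,10}:84  {2,3,4,5,6,7,8,9,10}:126
  start at 0(i): 210
  start at 5(h): 120
sum over floor = 330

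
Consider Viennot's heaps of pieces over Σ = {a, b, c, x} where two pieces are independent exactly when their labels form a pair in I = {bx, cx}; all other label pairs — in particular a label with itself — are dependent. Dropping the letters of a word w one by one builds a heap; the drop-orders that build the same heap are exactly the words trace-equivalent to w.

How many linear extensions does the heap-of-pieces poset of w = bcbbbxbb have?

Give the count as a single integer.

#0=b has no predecessor
#1=c depends on [0:b]
#2=b depends on [1:c]
#3=b depends on [2:b]
#4=b depends on [3:b]
#5=x has no predecessor
#6=b depends on [4:b]
#7=b depends on [6:b]
sources: [0:b, 5:x]
N(rest) = Σ N(rest − s) over sources s of rest; N(one piece) = 1:
  size 1 → [5]=1  [7]=1
  size 2 → [5,7]=2  [6,7]=1
  size 3 → [4,6,7]=1  [5,6,7]=3
  size 4 → [3,4,6,7]=1  [4,5,6,7]=4
  size 5 → [2,3,4,6,7]=1  [3,4,5,6,7]=5
  size 6 → [1,2,3,4,6,7]=1  [2,3,4,5,6,7]=6
  first=0(b) contributes 7
  first=5(x) contributes 1
|[w]| = 8

8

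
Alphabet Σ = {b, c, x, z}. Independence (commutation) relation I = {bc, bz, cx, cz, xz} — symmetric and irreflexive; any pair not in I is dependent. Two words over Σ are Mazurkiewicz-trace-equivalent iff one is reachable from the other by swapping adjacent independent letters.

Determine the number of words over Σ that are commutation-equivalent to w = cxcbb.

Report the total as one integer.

drop 0:c onto floor
drop 1:x onto floor
drop 2:c onto {0:c}
drop 3:b onto {1:x}
drop 4:b onto {3:b}
ground layer = {0:c, 1:x}
drop-orders for the pieces not yet dropped (sum over which currently-grounded one goes next):
  1 to go: {2} 1  {4} 1
  2 to go: {0,2} 1  {2,4} 2  {3,4} 1
  3 to go: {0,2,4} 3  {1,3,4} 1  {2,3,4} 3
  if 0:c drops first: 4 orders
  if 1:x drops first: 6 orders
heap linearizations: 10

10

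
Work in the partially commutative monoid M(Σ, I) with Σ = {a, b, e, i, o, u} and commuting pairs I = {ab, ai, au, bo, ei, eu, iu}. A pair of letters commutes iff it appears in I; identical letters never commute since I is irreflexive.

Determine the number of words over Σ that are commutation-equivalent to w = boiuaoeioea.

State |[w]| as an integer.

#0=b has no predecessor
#1=o has no predecessor
#2=i depends on [0:b, 1:o]
#3=u depends on [0:b, 1:o]
#4=a depends on [1:o]
#5=o depends on [2:i, 3:u, 4:a]
#6=e depends on [5:o]
#7=i depends on [5:o]
#8=o depends on [6:e, 7:i]
#9=e depends on [8:o]
#10=a depends on [9:e]
sources: [0:b, 1:o]
N(rest) = Σ N(rest − s) over sources s of rest; N(one piece) = 1:
  size 1 → [10]=1
  size 2 → [9,10]=1
  size 3 → [8,9,10]=1
  size 4 → [6,8,9,10]=1  [7,8,9,10]=1
  size 5 → [6,7,8,9,10]=2
  size 6 → [5,6,7,8,9,10]=2
  size 7 → [2,5,6,7,8,9,10]=2  [3,5,6,7,8,9,10]=2  [4,5,6,7,8,9,10]=2
  size 8 → [2,3,5,6,7,8,9,10]=4  [2,4,5,6,7,8,9,10]=4  [3,4,5,6,7,8,9,10]=4
  size 9 → [0,2,3,5,6,7,8,9,10]=4  [2,3,4,5,6,7,8,9,10]=12
  first=0(b) contributes 12
  first=1(o) contributes 16
|[w]| = 28

28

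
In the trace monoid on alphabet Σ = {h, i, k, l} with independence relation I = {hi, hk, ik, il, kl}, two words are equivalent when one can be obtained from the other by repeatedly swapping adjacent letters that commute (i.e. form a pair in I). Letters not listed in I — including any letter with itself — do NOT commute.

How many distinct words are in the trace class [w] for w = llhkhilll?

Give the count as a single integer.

72

0(l) covers ∅
1(l) covers 0:l
2(h) covers 1:l
3(k) covers ∅
4(h) covers 2:h
5(i) covers ∅
6(l) covers 4:h
7(l) covers 6:l
8(l) covers 7:l
floor of heap: 0:l, 3:k, 5:i
completions by unplaced set U, small U first (add the entries for U minus each lowest piece of U):
  |U|=1: {3}:1  {5}:1  {8}:1
  |U|=2: {3,5}:2  {3,8}:2  {5,8}:2  {7,8}:1
  |U|=3: {3,5,8}:6  {3,7,8}:3  {5,7,8}:3  {6,7,8}:1
  |U|=4: {3,5,7,8}:12  {3,6,7,8}:4  {4,6,7,8}:1  {5,6,7,8}:4
  |U|=5: {2,4,6,7,8}:1  {3,4,6,7,8}:5  {3,5,6,7,8}:20  {4,5,6,7,8}:5
  |U|=6: {1,2,4,6,7,8}:1  {2,3,4,6,7,8}:6  {2,4,5,6,7,8}:6  {3,4,5,6,7,8}:30
  |U|=7: {0,1,2,4,6,7,8}:1  {1,2,3,4,6,7,8}:7  {1,2,4,5,6,7,8}:7  {2,3,4,5,6,7,8}:42
  start at 0(l): 56
  start at 3(k): 8
  start at 5(i): 8
sum over floor = 72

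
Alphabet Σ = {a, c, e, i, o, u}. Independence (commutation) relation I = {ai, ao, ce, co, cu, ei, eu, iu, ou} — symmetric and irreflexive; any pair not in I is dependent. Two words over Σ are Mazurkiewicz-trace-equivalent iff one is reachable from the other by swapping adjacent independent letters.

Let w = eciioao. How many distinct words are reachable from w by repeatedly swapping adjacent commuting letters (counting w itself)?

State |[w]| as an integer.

drop 0:e onto floor
drop 1:c onto floor
drop 2:i onto {1:c}
drop 3:i onto {2:i}
drop 4:o onto {0:e, 3:i}
drop 5:a onto {0:e, 1:c}
drop 6:o onto {4:o}
ground layer = {0:e, 1:c}
drop-orders for the pieces not yet dropped (sum over which currently-grounded one goes next):
  1 to go: {5} 1  {6} 1
  2 to go: {4,6} 1  {5,6} 2
  3 to go: {3,4,6} 1  {4,5,6} 3
  4 to go: {0,4,5,6} 3  {2,3,4,6} 1  {3,4,5,6} 4
  5 to go: {0,3,4,5,6} 7  {2,3,4,5,6} 5
  if 0:e drops first: 5 orders
  if 1:c drops first: 12 orders
heap linearizations: 17

17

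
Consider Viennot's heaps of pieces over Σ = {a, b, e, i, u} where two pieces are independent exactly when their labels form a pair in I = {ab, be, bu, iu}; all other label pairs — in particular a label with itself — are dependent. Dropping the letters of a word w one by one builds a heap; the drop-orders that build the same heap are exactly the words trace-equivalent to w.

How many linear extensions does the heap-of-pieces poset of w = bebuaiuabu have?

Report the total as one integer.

85

#0=b has no predecessor
#1=e has no predecessor
#2=b depends on [0:b]
#3=u depends on [1:e]
#4=a depends on [3:u]
#5=i depends on [2:b, 4:a]
#6=u depends on [4:a]
#7=a depends on [5:i, 6:u]
#8=b depends on [5:i]
#9=u depends on [7:a]
sources: [0:b, 1:e]
N(rest) = Σ N(rest − s) over sources s of rest; N(one piece) = 1:
  size 1 → [8]=1  [9]=1
  size 2 → [7,9]=1  [8,9]=2
  size 3 → [6,7,9]=1  [7,8,9]=3
  size 4 → [5,7,8,9]=3  [6,7,8,9]=4
  size 5 → [2,5,7,8,9]=3  [5,6,7,8,9]=7
  size 6 → [0,2,5,7,8,9]=3  [2,5,6,7,8,9]=10  [4,5,6,7,8,9]=7
  size 7 → [0,2,5,6,7,8,9]=13  [2,4,5,6,7,8,9]=17  [3,4,5,6,7,8,9]=7
  size 8 → [0,2,4,5,6,7,8,9]=30  [1,3,4,5,6,7,8,9]=7  [2,3,4,5,6,7,8,9]=24
  first=0(b) contributes 31
  first=1(e) contributes 54
|[w]| = 85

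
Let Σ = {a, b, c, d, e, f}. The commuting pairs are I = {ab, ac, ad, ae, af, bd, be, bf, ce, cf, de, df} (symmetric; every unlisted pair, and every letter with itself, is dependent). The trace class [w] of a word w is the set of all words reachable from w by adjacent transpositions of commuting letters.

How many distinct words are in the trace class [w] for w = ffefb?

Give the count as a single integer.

5

0(f) covers ∅
1(f) covers 0:f
2(e) covers 1:f
3(f) covers 2:e
4(b) covers ∅
floor of heap: 0:f, 4:b
completions by unplaced set U, small U first (add the entries for U minus each lowest piece of U):
  |U|=1: {3}:1  {4}:1
  |U|=2: {2,3}:1  {3,4}:2
  |U|=3: {1,2,3}:1  {2,3,4}:3
  start at 0(f): 4
  start at 4(b): 1
sum over floor = 5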